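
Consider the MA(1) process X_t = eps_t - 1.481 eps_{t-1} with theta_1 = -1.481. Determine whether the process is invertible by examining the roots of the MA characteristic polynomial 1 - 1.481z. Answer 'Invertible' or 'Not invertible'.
\text{Not invertible}

The MA(q) characteristic polynomial is P(z) = 1 - 1.481z.
Invertibility requires all roots to lie outside the unit circle, i.e. |z| > 1 for every root.
This is linear in z: 1 + (-1.481) z = 0  =>  z = -1/(-1.481) = 0.675219,  |z| = 0.675219.
Moduli of all roots: 0.6752.
All moduli strictly greater than 1? No.
Verdict: Not invertible.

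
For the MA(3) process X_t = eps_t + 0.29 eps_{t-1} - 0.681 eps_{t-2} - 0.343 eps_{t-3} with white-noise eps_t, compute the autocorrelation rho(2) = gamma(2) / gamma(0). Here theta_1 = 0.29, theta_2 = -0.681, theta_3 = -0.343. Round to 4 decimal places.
\rho(2) = -0.4686

For an MA(q) process with theta_0 = 1, the autocovariance is
  gamma(k) = sigma^2 * sum_{i=0..q-k} theta_i * theta_{i+k},
and rho(k) = gamma(k) / gamma(0). Sigma^2 cancels.
  numerator   = (1)*(-0.681) + (0.29)*(-0.343) = -0.78047.
  denominator = (1)^2 + (0.29)^2 + (-0.681)^2 + (-0.343)^2 = 1.66551.
  rho(2) = -0.78047 / 1.66551 = -0.4686.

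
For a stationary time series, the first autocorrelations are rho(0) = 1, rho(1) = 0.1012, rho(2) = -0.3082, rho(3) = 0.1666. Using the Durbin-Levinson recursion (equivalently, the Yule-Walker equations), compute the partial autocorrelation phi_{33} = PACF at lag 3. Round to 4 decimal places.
\phi_{33} = 0.2709

The PACF at lag k is phi_{kk}, the last component of the solution
to the Yule-Walker system G_k phi = r_k where
  (G_k)_{ij} = rho(|i - j|), (r_k)_i = rho(i), i,j = 1..k.
Equivalently, Durbin-Levinson gives phi_{kk} iteratively:
  phi_{11} = rho(1)
  phi_{kk} = [rho(k) - sum_{j=1..k-1} phi_{k-1,j} rho(k-j)]
            / [1 - sum_{j=1..k-1} phi_{k-1,j} rho(j)],
  phi_{k,j} = phi_{k-1,j} - phi_{kk} phi_{k-1,k-j},  j = 1..k-1.
Step k = 1:
  phi_11 = rho(1) = 0.1012.
Step k = 2:
  phi_22 = [rho(2) - phi_11 rho(1)] / [1 - phi_11 rho(1)] = [-0.3082 - (0.1012)(0.1012)] / [1 - (0.1012)(0.1012)]
         = -0.31844144 / 0.98975856 = -0.321736.
  Update: phi_21 = phi_11 - phi_22 phi_11 = 0.1012 - (-0.321736)(0.1012) = 0.13376.
Step k = 3:
  phi_33 = [rho(3) - phi_21 rho(2) - phi_22 rho(1)] / [1 - phi_21 rho(1) - phi_22 rho(2)]
    numerator   = 0.1666 - (0.13376)(-0.3082) - (-0.321736)(0.1012) = 0.24038448
    denominator = 1 - (0.13376)(0.1012) - (-0.321736)(-0.3082) = 0.88730433
  phi_33 = 0.24038448 / 0.88730433 = 0.2709.
Therefore phi_{33} = 0.2709.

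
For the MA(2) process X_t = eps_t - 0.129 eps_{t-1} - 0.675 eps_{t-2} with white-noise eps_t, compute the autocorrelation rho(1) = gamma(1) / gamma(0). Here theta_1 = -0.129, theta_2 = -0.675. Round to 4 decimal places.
\rho(1) = -0.0285

For an MA(q) process with theta_0 = 1, the autocovariance is
  gamma(k) = sigma^2 * sum_{i=0..q-k} theta_i * theta_{i+k},
and rho(k) = gamma(k) / gamma(0). Sigma^2 cancels.
  numerator   = (1)*(-0.129) + (-0.129)*(-0.675) = -0.041925.
  denominator = (1)^2 + (-0.129)^2 + (-0.675)^2 = 1.472266.
  rho(1) = -0.041925 / 1.472266 = -0.0285.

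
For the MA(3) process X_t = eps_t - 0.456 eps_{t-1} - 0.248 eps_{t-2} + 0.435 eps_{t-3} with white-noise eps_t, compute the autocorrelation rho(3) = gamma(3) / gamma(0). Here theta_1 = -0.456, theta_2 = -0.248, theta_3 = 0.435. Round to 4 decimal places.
\rho(3) = 0.2982

For an MA(q) process with theta_0 = 1, the autocovariance is
  gamma(k) = sigma^2 * sum_{i=0..q-k} theta_i * theta_{i+k},
and rho(k) = gamma(k) / gamma(0). Sigma^2 cancels.
  numerator   = (1)*(0.435) = 0.435.
  denominator = (1)^2 + (-0.456)^2 + (-0.248)^2 + (0.435)^2 = 1.458665.
  rho(3) = 0.435 / 1.458665 = 0.2982.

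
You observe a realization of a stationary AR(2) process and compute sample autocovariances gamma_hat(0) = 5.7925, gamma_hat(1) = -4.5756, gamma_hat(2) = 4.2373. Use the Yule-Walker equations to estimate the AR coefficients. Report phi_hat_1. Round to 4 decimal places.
\hat\phi_{1} = -0.5640

The Yule-Walker equations for an AR(p) process read, in matrix form,
  Gamma_p phi = r_p,   with   (Gamma_p)_{ij} = gamma(|i - j|),
                       (r_p)_i = gamma(i),   i,j = 1..p.
Substitute the sample gammas (Toeplitz matrix and right-hand side of size 2):
  Gamma_p = [[5.7925, -4.5756], [-4.5756, 5.7925]]
  r_p     = [-4.5756, 4.2373]
Written out:
  5.7925 phi_1 - 4.5756 phi_2 = -4.5756
  -4.5756 phi_1 + 5.7925 phi_2 = 4.2373
Solve by Cramer's rule:
  det = gamma(0)^2 - gamma(1)^2 = (5.7925)^2 - (-4.5756)^2 = 33.55305625 - 20.93611536 = 12.61694089
  phi_hat_1 = [gamma(1) gamma(0) - gamma(1) gamma(2)] / det = [(-4.5756)(5.7925) - (-4.5756)(4.2373)] / 12.61694089 = -7.11597312 / 12.61694089 = -0.564
  phi_hat_2 = [gamma(0) gamma(2) - gamma(1)^2] / det = [(5.7925)(4.2373) - (-4.5756)^2] / 12.61694089 = 3.60844489 / 12.61694089 = 0.286
So phi_hat = [-0.5640, 0.2860].
Therefore phi_hat_1 = -0.5640.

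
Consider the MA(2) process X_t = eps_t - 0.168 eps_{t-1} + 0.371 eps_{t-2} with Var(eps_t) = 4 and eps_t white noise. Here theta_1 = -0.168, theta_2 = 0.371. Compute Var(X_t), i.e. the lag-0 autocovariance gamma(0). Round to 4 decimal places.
\gamma(0) = 4.6635

For an MA(q) process X_t = eps_t + sum_i theta_i eps_{t-i} with
Var(eps_t) = sigma^2, the variance is
  gamma(0) = sigma^2 * (1 + sum_i theta_i^2).
  sum_i theta_i^2 = (-0.168)^2 + (0.371)^2 = 0.028224 + 0.137641 = 0.165865.
  gamma(0) = 4 * (1 + 0.165865) = 4 * 1.165865 = 4.66346, which rounds to 4.6635.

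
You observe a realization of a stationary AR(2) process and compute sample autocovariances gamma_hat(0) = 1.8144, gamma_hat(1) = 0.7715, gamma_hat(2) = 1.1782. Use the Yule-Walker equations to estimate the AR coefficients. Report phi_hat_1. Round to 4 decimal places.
\hat\phi_{1} = 0.1820

The Yule-Walker equations for an AR(p) process read, in matrix form,
  Gamma_p phi = r_p,   with   (Gamma_p)_{ij} = gamma(|i - j|),
                       (r_p)_i = gamma(i),   i,j = 1..p.
Substitute the sample gammas (Toeplitz matrix and right-hand side of size 2):
  Gamma_p = [[1.8144, 0.7715], [0.7715, 1.8144]]
  r_p     = [0.7715, 1.1782]
Written out:
  1.8144 phi_1 + 0.7715 phi_2 = 0.7715
  0.7715 phi_1 + 1.8144 phi_2 = 1.1782
Solve by Cramer's rule:
  det = gamma(0)^2 - gamma(1)^2 = (1.8144)^2 - (0.7715)^2 = 3.29204736 - 0.59521225 = 2.69683511
  phi_hat_1 = [gamma(1) gamma(0) - gamma(1) gamma(2)] / det = [(0.7715)(1.8144) - (0.7715)(1.1782)] / 2.69683511 = 0.4908283 / 2.69683511 = 0.182
  phi_hat_2 = [gamma(0) gamma(2) - gamma(1)^2] / det = [(1.8144)(1.1782) - (0.7715)^2] / 2.69683511 = 1.54251383 / 2.69683511 = 0.572
So phi_hat = [0.1820, 0.5720].
Therefore phi_hat_1 = 0.1820.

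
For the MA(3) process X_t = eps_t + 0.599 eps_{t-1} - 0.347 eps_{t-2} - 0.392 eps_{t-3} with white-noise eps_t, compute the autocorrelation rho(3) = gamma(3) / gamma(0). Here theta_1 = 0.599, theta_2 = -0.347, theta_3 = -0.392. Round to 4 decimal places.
\rho(3) = -0.2401

For an MA(q) process with theta_0 = 1, the autocovariance is
  gamma(k) = sigma^2 * sum_{i=0..q-k} theta_i * theta_{i+k},
and rho(k) = gamma(k) / gamma(0). Sigma^2 cancels.
  numerator   = (1)*(-0.392) = -0.392.
  denominator = (1)^2 + (0.599)^2 + (-0.347)^2 + (-0.392)^2 = 1.632874.
  rho(3) = -0.392 / 1.632874 = -0.2401.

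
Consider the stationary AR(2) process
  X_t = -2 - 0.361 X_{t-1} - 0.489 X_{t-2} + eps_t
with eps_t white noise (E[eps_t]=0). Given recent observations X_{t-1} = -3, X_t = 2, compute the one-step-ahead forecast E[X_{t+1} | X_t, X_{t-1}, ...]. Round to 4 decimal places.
E[X_{t+1} \mid \mathcal F_t] = -1.2550

For an AR(p) model X_t = c + sum_i phi_i X_{t-i} + eps_t, the
one-step-ahead conditional mean is
  E[X_{t+1} | X_t, ...] = c + sum_i phi_i X_{t+1-i}.
Substitute known values:
  E[X_{t+1} | ...] = -2 + (-0.361) * (2) + (-0.489) * (-3)
                   = -1.2550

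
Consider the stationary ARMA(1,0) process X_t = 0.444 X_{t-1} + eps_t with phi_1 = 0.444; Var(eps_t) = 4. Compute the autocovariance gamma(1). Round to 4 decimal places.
\gamma(1) = 2.2121

Multiply the model equation by X_{t-k} and take expectations. With theta_0 = psi_0 = 1 and psi_j the MA(infinity) weights, this gives
  gamma(k) - sum_i phi_i gamma(k-i) = c_k,
  c_k = sigma^2 * sum_{j=k..q} theta_j psi_{j-k}   (c_k = 0 for k > q),
using gamma(-m) = gamma(m).
Pure AR (q = 0): c_0 = sigma^2 = 4, c_k = 0 for k >= 1.
Equations for k = 0 and k = 1 (AR order 1):
  gamma(0) = phi_1 gamma(1) + c_0
  gamma(1) = phi_1 gamma(0) + c_1
Substituting the second into the first: gamma(0) (1 - phi_1^2) = c_0 + phi_1 c_1, so
  gamma(0) = c_0 / (1 - phi_1^2) = 4 / (1 - (0.444)^2) = 4 / 0.802864 = 4.982164.
  gamma(1) = phi_1 gamma(0) = (0.444)(4.982164) = 2.212081.
Therefore gamma(1) = 2.2121 (to 4 decimal places).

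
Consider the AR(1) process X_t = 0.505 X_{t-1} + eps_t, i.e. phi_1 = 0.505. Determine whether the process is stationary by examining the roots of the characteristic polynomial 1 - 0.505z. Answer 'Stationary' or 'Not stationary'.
\text{Stationary}

The AR(p) characteristic polynomial is P(z) = 1 - 0.505z.
Stationarity requires all roots to lie outside the unit circle, i.e. |z| > 1 for every root.
This is linear in z: 1 + (-0.505) z = 0  =>  z = -1/(-0.505) = 1.980198,  |z| = 1.980198.
Moduli of all roots: 1.9802.
All moduli strictly greater than 1? Yes.
Verdict: Stationary.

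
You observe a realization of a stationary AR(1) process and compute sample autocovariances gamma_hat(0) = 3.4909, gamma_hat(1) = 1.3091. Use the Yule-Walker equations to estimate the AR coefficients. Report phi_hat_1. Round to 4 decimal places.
\hat\phi_{1} = 0.3750

The Yule-Walker equations for an AR(p) process read, in matrix form,
  Gamma_p phi = r_p,   with   (Gamma_p)_{ij} = gamma(|i - j|),
                       (r_p)_i = gamma(i),   i,j = 1..p.
Substitute the sample gammas (Toeplitz matrix and right-hand side of size 1):
  Gamma_p = [[3.4909]]
  r_p     = [1.3091]
With p = 1 this is the single equation gamma(0) phi_1 = gamma(1):
  phi_hat_1 = gamma(1) / gamma(0) = 1.3091 / 3.4909 = 0.3750.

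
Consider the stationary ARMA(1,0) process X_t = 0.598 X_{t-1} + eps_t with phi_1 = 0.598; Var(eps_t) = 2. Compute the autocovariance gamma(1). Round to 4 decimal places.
\gamma(1) = 1.8618

Multiply the model equation by X_{t-k} and take expectations. With theta_0 = psi_0 = 1 and psi_j the MA(infinity) weights, this gives
  gamma(k) - sum_i phi_i gamma(k-i) = c_k,
  c_k = sigma^2 * sum_{j=k..q} theta_j psi_{j-k}   (c_k = 0 for k > q),
using gamma(-m) = gamma(m).
Pure AR (q = 0): c_0 = sigma^2 = 2, c_k = 0 for k >= 1.
Equations for k = 0 and k = 1 (AR order 1):
  gamma(0) = phi_1 gamma(1) + c_0
  gamma(1) = phi_1 gamma(0) + c_1
Substituting the second into the first: gamma(0) (1 - phi_1^2) = c_0 + phi_1 c_1, so
  gamma(0) = c_0 / (1 - phi_1^2) = 2 / (1 - (0.598)^2) = 2 / 0.642396 = 3.113344.
  gamma(1) = phi_1 gamma(0) = (0.598)(3.113344) = 1.86178.
Therefore gamma(1) = 1.8618 (to 4 decimal places).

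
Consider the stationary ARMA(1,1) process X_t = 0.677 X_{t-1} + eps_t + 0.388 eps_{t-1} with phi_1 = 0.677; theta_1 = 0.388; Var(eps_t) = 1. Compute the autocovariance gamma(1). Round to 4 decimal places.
\gamma(1) = 2.4826

Multiply the model equation by X_{t-k} and take expectations. With theta_0 = psi_0 = 1 and psi_j the MA(infinity) weights, this gives
  gamma(k) - sum_i phi_i gamma(k-i) = c_k,
  c_k = sigma^2 * sum_{j=k..q} theta_j psi_{j-k}   (c_k = 0 for k > q),
using gamma(-m) = gamma(m).
psi-weights needed (psi_j = theta_j + sum_i phi_i psi_{j-i}):
  psi_1 = theta_1 + phi_1 = 0.388 + (0.677) = 1.065
Right-hand sides:
  c_0 = sigma^2 (1 + theta_1 psi_1) = 1 * (1 + (0.388)(1.065)) = 1 * 1.41322 = 1.41322
  c_1 = sigma^2 theta_1 = 1 * (0.388) = 0.388
  c_2 = 0
Equations for k = 0 and k = 1 (AR order 1):
  gamma(0) = phi_1 gamma(1) + c_0
  gamma(1) = phi_1 gamma(0) + c_1
Substituting the second into the first: gamma(0) (1 - phi_1^2) = c_0 + phi_1 c_1, so
  gamma(0) = (c_0 + phi_1 c_1) / (1 - phi_1^2) = (1.41322 + (0.677)(0.388)) / (1 - (0.677)^2) = 1.675896 / 0.541671 = 3.093937.
  gamma(1) = phi_1 gamma(0) + c_1 = (0.677)(3.093937) + (0.388) = 2.482595.
Therefore gamma(1) = 2.4826 (to 4 decimal places).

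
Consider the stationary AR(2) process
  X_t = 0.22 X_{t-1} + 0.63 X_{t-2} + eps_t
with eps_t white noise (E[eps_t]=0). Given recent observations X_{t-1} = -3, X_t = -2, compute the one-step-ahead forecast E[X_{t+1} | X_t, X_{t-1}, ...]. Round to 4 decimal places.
E[X_{t+1} \mid \mathcal F_t] = -2.3300

For an AR(p) model X_t = c + sum_i phi_i X_{t-i} + eps_t, the
one-step-ahead conditional mean is
  E[X_{t+1} | X_t, ...] = c + sum_i phi_i X_{t+1-i}.
Substitute known values:
  E[X_{t+1} | ...] = (0.22) * (-2) + (0.63) * (-3)
                   = -2.3300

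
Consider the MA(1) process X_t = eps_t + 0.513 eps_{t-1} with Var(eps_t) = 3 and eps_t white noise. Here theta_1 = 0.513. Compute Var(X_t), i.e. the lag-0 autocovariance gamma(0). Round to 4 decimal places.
\gamma(0) = 3.7895

For an MA(q) process X_t = eps_t + sum_i theta_i eps_{t-i} with
Var(eps_t) = sigma^2, the variance is
  gamma(0) = sigma^2 * (1 + sum_i theta_i^2).
  sum_i theta_i^2 = (0.513)^2 = 0.263169.
  gamma(0) = 3 * (1 + 0.263169) = 3 * 1.263169 = 3.789507, which rounds to 3.7895.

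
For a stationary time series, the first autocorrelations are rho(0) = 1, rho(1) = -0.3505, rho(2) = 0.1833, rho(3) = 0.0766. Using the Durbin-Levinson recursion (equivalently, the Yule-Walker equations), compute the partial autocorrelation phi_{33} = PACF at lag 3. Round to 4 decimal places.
\phi_{33} = 0.1839

The PACF at lag k is phi_{kk}, the last component of the solution
to the Yule-Walker system G_k phi = r_k where
  (G_k)_{ij} = rho(|i - j|), (r_k)_i = rho(i), i,j = 1..k.
Equivalently, Durbin-Levinson gives phi_{kk} iteratively:
  phi_{11} = rho(1)
  phi_{kk} = [rho(k) - sum_{j=1..k-1} phi_{k-1,j} rho(k-j)]
            / [1 - sum_{j=1..k-1} phi_{k-1,j} rho(j)],
  phi_{k,j} = phi_{k-1,j} - phi_{kk} phi_{k-1,k-j},  j = 1..k-1.
Step k = 1:
  phi_11 = rho(1) = -0.3505.
Step k = 2:
  phi_22 = [rho(2) - phi_11 rho(1)] / [1 - phi_11 rho(1)] = [0.1833 - (-0.3505)(-0.3505)] / [1 - (-0.3505)(-0.3505)]
         = 0.06044975 / 0.87714975 = 0.068916.
  Update: phi_21 = phi_11 - phi_22 phi_11 = -0.3505 - (0.068916)(-0.3505) = -0.326345.
Step k = 3:
  phi_33 = [rho(3) - phi_21 rho(2) - phi_22 rho(1)] / [1 - phi_21 rho(1) - phi_22 rho(2)]
    numerator   = 0.0766 - (-0.326345)(0.1833) - (0.068916)(-0.3505) = 0.16057412
    denominator = 1 - (-0.326345)(-0.3505) - (0.068916)(0.1833) = 0.87298379
  phi_33 = 0.16057412 / 0.87298379 = 0.1839.
Therefore phi_{33} = 0.1839.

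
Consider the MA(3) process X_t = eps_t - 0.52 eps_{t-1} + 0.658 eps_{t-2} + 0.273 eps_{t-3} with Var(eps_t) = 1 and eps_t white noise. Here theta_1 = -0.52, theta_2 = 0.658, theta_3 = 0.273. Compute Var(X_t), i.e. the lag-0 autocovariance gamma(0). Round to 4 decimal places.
\gamma(0) = 1.7779

For an MA(q) process X_t = eps_t + sum_i theta_i eps_{t-i} with
Var(eps_t) = sigma^2, the variance is
  gamma(0) = sigma^2 * (1 + sum_i theta_i^2).
  sum_i theta_i^2 = (-0.52)^2 + (0.658)^2 + (0.273)^2 = 0.2704 + 0.432964 + 0.074529 = 0.777893.
  gamma(0) = 1 * (1 + 0.777893) = 1 * 1.777893 = 1.777893, which rounds to 1.7779.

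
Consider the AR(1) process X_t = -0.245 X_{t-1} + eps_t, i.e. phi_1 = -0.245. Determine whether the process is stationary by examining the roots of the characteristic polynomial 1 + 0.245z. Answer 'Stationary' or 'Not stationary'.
\text{Stationary}

The AR(p) characteristic polynomial is P(z) = 1 + 0.245z.
Stationarity requires all roots to lie outside the unit circle, i.e. |z| > 1 for every root.
This is linear in z: 1 + (0.245) z = 0  =>  z = -1/(0.245) = -4.081633,  |z| = 4.081633.
Moduli of all roots: 4.0816.
All moduli strictly greater than 1? Yes.
Verdict: Stationary.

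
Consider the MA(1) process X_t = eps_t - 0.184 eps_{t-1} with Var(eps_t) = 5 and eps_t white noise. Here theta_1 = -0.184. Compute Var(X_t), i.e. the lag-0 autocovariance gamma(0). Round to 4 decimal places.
\gamma(0) = 5.1693

For an MA(q) process X_t = eps_t + sum_i theta_i eps_{t-i} with
Var(eps_t) = sigma^2, the variance is
  gamma(0) = sigma^2 * (1 + sum_i theta_i^2).
  sum_i theta_i^2 = (-0.184)^2 = 0.033856.
  gamma(0) = 5 * (1 + 0.033856) = 5 * 1.033856 = 5.16928, which rounds to 5.1693.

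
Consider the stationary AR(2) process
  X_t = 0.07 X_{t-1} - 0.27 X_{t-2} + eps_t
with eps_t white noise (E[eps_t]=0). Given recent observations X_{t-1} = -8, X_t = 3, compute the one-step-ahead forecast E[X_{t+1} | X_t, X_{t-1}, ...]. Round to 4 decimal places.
E[X_{t+1} \mid \mathcal F_t] = 2.3700

For an AR(p) model X_t = c + sum_i phi_i X_{t-i} + eps_t, the
one-step-ahead conditional mean is
  E[X_{t+1} | X_t, ...] = c + sum_i phi_i X_{t+1-i}.
Substitute known values:
  E[X_{t+1} | ...] = (0.07) * (3) + (-0.27) * (-8)
                   = 2.3700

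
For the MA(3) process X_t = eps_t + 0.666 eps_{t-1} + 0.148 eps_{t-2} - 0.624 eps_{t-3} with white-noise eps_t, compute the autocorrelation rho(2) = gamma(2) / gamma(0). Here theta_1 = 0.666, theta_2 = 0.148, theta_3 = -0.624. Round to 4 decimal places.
\rho(2) = -0.1443

For an MA(q) process with theta_0 = 1, the autocovariance is
  gamma(k) = sigma^2 * sum_{i=0..q-k} theta_i * theta_{i+k},
and rho(k) = gamma(k) / gamma(0). Sigma^2 cancels.
  numerator   = (1)*(0.148) + (0.666)*(-0.624) = -0.267584.
  denominator = (1)^2 + (0.666)^2 + (0.148)^2 + (-0.624)^2 = 1.854836.
  rho(2) = -0.267584 / 1.854836 = -0.1443.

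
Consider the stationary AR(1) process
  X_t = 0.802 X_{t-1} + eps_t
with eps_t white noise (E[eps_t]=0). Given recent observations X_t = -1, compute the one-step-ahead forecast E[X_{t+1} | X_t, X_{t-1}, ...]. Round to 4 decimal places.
E[X_{t+1} \mid \mathcal F_t] = -0.8020

For an AR(p) model X_t = c + sum_i phi_i X_{t-i} + eps_t, the
one-step-ahead conditional mean is
  E[X_{t+1} | X_t, ...] = c + sum_i phi_i X_{t+1-i}.
Substitute known values:
  E[X_{t+1} | ...] = (0.802) * (-1)
                   = -0.8020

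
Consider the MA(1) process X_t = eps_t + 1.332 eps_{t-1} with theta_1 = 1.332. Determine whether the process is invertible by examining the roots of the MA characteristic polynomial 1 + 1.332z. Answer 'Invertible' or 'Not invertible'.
\text{Not invertible}

The MA(q) characteristic polynomial is P(z) = 1 + 1.332z.
Invertibility requires all roots to lie outside the unit circle, i.e. |z| > 1 for every root.
This is linear in z: 1 + (1.332) z = 0  =>  z = -1/(1.332) = -0.750751,  |z| = 0.750751.
Moduli of all roots: 0.7508.
All moduli strictly greater than 1? No.
Verdict: Not invertible.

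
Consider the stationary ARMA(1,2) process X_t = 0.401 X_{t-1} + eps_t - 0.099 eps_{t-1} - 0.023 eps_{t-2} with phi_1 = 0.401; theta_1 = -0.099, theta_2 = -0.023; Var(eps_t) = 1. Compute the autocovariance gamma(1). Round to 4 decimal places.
\gamma(1) = 0.3362

Multiply the model equation by X_{t-k} and take expectations. With theta_0 = psi_0 = 1 and psi_j the MA(infinity) weights, this gives
  gamma(k) - sum_i phi_i gamma(k-i) = c_k,
  c_k = sigma^2 * sum_{j=k..q} theta_j psi_{j-k}   (c_k = 0 for k > q),
using gamma(-m) = gamma(m).
psi-weights needed (psi_j = theta_j + sum_i phi_i psi_{j-i}):
  psi_1 = theta_1 + phi_1 = -0.099 + (0.401) = 0.302
  psi_2 = theta_2 + phi_1 psi_1 = -0.023 + (0.401)(0.302) = 0.098102
Right-hand sides:
  c_0 = sigma^2 (1 + theta_1 psi_1 + theta_2 psi_2) = 1 * (1 + (-0.099)(0.302) + (-0.023)(0.098102)) = 1 * 0.967846 = 0.967846
  c_1 = sigma^2 (theta_1 + theta_2 psi_1) = 1 * (-0.099 + (-0.023)(0.302)) = -0.105946
  c_2 = sigma^2 theta_2 = 1 * (-0.023) = -0.023
Equations for k = 0 and k = 1 (AR order 1):
  gamma(0) = phi_1 gamma(1) + c_0
  gamma(1) = phi_1 gamma(0) + c_1
Substituting the second into the first: gamma(0) (1 - phi_1^2) = c_0 + phi_1 c_1, so
  gamma(0) = (c_0 + phi_1 c_1) / (1 - phi_1^2) = (0.967846 + (0.401)(-0.105946)) / (1 - (0.401)^2) = 0.925361 / 0.839199 = 1.102672.
  gamma(1) = phi_1 gamma(0) + c_1 = (0.401)(1.102672) + (-0.105946) = 0.336226.
Therefore gamma(1) = 0.3362 (to 4 decimal places).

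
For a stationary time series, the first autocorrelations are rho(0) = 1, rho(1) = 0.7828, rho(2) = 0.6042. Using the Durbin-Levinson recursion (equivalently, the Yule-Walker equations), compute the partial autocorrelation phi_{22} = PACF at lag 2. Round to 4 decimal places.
\phi_{22} = -0.0221

The PACF at lag k is phi_{kk}, the last component of the solution
to the Yule-Walker system G_k phi = r_k where
  (G_k)_{ij} = rho(|i - j|), (r_k)_i = rho(i), i,j = 1..k.
Equivalently, Durbin-Levinson gives phi_{kk} iteratively:
  phi_{11} = rho(1)
  phi_{kk} = [rho(k) - sum_{j=1..k-1} phi_{k-1,j} rho(k-j)]
            / [1 - sum_{j=1..k-1} phi_{k-1,j} rho(j)],
  phi_{k,j} = phi_{k-1,j} - phi_{kk} phi_{k-1,k-j},  j = 1..k-1.
Step k = 1:
  phi_11 = rho(1) = 0.7828.
Step k = 2:
  phi_22 = [rho(2) - phi_11 rho(1)] / [1 - phi_11 rho(1)] = [0.6042 - (0.7828)(0.7828)] / [1 - (0.7828)(0.7828)]
         = -0.00857584 / 0.38722416 = -0.0221.
Therefore phi_{22} = -0.0221.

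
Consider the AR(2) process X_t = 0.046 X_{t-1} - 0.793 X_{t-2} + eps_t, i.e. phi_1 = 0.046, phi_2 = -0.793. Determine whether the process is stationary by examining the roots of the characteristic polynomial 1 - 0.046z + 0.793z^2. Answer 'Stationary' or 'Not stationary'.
\text{Stationary}

The AR(p) characteristic polynomial is P(z) = 1 - 0.046z + 0.793z^2.
Stationarity requires all roots to lie outside the unit circle, i.e. |z| > 1 for every root.
Set 1 + (-0.046) z + (0.793) z^2 = 0, i.e. a z^2 + b z + c = 0 with a = 0.793, b = -0.046, c = 1.
Discriminant D = b^2 - 4ac = (-0.046)^2 - 4*(0.793)*1 = 0.002116 - (3.172) = -3.169884.
D < 0, so the roots are the complex-conjugate pair z = (-b +/- i sqrt(-D)) / (2a) = 0.029 +/- 1.1226i.
For a conjugate pair |z|^2 = z * conj(z) = (product of roots) = c/a = 1/(0.793) = 1.261034, so |z| = sqrt(1.261034) = 1.123 for both roots.
Moduli of all roots: 1.1230, 1.1230.
All moduli strictly greater than 1? Yes.
Verdict: Stationary.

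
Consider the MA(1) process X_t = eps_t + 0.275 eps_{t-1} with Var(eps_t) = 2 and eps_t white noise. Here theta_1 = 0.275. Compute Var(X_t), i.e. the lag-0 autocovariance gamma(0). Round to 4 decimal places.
\gamma(0) = 2.1513

For an MA(q) process X_t = eps_t + sum_i theta_i eps_{t-i} with
Var(eps_t) = sigma^2, the variance is
  gamma(0) = sigma^2 * (1 + sum_i theta_i^2).
  sum_i theta_i^2 = (0.275)^2 = 0.075625.
  gamma(0) = 2 * (1 + 0.075625) = 2 * 1.075625 = 2.15125, which rounds to 2.1513.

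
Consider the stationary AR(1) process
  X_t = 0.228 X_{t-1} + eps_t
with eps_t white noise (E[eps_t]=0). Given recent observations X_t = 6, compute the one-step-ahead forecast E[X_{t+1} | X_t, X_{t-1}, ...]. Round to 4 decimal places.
E[X_{t+1} \mid \mathcal F_t] = 1.3680

For an AR(p) model X_t = c + sum_i phi_i X_{t-i} + eps_t, the
one-step-ahead conditional mean is
  E[X_{t+1} | X_t, ...] = c + sum_i phi_i X_{t+1-i}.
Substitute known values:
  E[X_{t+1} | ...] = (0.228) * (6)
                   = 1.3680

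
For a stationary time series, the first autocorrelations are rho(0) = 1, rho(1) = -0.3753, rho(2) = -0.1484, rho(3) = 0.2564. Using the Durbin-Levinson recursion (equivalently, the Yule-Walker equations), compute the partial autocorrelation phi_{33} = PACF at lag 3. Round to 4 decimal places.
\phi_{33} = 0.0730

The PACF at lag k is phi_{kk}, the last component of the solution
to the Yule-Walker system G_k phi = r_k where
  (G_k)_{ij} = rho(|i - j|), (r_k)_i = rho(i), i,j = 1..k.
Equivalently, Durbin-Levinson gives phi_{kk} iteratively:
  phi_{11} = rho(1)
  phi_{kk} = [rho(k) - sum_{j=1..k-1} phi_{k-1,j} rho(k-j)]
            / [1 - sum_{j=1..k-1} phi_{k-1,j} rho(j)],
  phi_{k,j} = phi_{k-1,j} - phi_{kk} phi_{k-1,k-j},  j = 1..k-1.
Step k = 1:
  phi_11 = rho(1) = -0.3753.
Step k = 2:
  phi_22 = [rho(2) - phi_11 rho(1)] / [1 - phi_11 rho(1)] = [-0.1484 - (-0.3753)(-0.3753)] / [1 - (-0.3753)(-0.3753)]
         = -0.28925009 / 0.85914991 = -0.33667.
  Update: phi_21 = phi_11 - phi_22 phi_11 = -0.3753 - (-0.33667)(-0.3753) = -0.501652.
Step k = 3:
  phi_33 = [rho(3) - phi_21 rho(2) - phi_22 rho(1)] / [1 - phi_21 rho(1) - phi_22 rho(2)]
    numerator   = 0.2564 - (-0.501652)(-0.1484) - (-0.33667)(-0.3753) = 0.05560251
    denominator = 1 - (-0.501652)(-0.3753) - (-0.33667)(-0.1484) = 0.76176805
  phi_33 = 0.05560251 / 0.76176805 = 0.073.
Therefore phi_{33} = 0.0730.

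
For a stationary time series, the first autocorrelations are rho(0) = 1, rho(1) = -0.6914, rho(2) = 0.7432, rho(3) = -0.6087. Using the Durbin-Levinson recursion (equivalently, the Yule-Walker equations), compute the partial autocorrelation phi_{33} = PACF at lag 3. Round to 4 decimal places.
\phi_{33} = -0.0120

The PACF at lag k is phi_{kk}, the last component of the solution
to the Yule-Walker system G_k phi = r_k where
  (G_k)_{ij} = rho(|i - j|), (r_k)_i = rho(i), i,j = 1..k.
Equivalently, Durbin-Levinson gives phi_{kk} iteratively:
  phi_{11} = rho(1)
  phi_{kk} = [rho(k) - sum_{j=1..k-1} phi_{k-1,j} rho(k-j)]
            / [1 - sum_{j=1..k-1} phi_{k-1,j} rho(j)],
  phi_{k,j} = phi_{k-1,j} - phi_{kk} phi_{k-1,k-j},  j = 1..k-1.
Step k = 1:
  phi_11 = rho(1) = -0.6914.
Step k = 2:
  phi_22 = [rho(2) - phi_11 rho(1)] / [1 - phi_11 rho(1)] = [0.7432 - (-0.6914)(-0.6914)] / [1 - (-0.6914)(-0.6914)]
         = 0.26516604 / 0.52196604 = 0.508014.
  Update: phi_21 = phi_11 - phi_22 phi_11 = -0.6914 - (0.508014)(-0.6914) = -0.340159.
Step k = 3:
  phi_33 = [rho(3) - phi_21 rho(2) - phi_22 rho(1)] / [1 - phi_21 rho(1) - phi_22 rho(2)]
    numerator   = -0.6087 - (-0.340159)(0.7432) - (0.508014)(-0.6914) = -0.00465287
    denominator = 1 - (-0.340159)(-0.6914) - (0.508014)(0.7432) = 0.38725799
  phi_33 = -0.00465287 / 0.38725799 = -0.012.
Therefore phi_{33} = -0.0120.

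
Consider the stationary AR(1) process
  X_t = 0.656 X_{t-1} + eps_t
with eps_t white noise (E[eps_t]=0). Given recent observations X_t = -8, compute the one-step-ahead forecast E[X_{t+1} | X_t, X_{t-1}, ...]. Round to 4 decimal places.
E[X_{t+1} \mid \mathcal F_t] = -5.2480

For an AR(p) model X_t = c + sum_i phi_i X_{t-i} + eps_t, the
one-step-ahead conditional mean is
  E[X_{t+1} | X_t, ...] = c + sum_i phi_i X_{t+1-i}.
Substitute known values:
  E[X_{t+1} | ...] = (0.656) * (-8)
                   = -5.2480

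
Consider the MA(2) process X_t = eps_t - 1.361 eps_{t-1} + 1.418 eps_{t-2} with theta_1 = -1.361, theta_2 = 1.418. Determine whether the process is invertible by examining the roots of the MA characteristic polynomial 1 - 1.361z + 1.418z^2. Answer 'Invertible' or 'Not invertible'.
\text{Not invertible}

The MA(q) characteristic polynomial is P(z) = 1 - 1.361z + 1.418z^2.
Invertibility requires all roots to lie outside the unit circle, i.e. |z| > 1 for every root.
Set 1 + (-1.361) z + (1.418) z^2 = 0, i.e. a z^2 + b z + c = 0 with a = 1.418, b = -1.361, c = 1.
Discriminant D = b^2 - 4ac = (-1.361)^2 - 4*(1.418)*1 = 1.852321 - (5.672) = -3.819679.
D < 0, so the roots are the complex-conjugate pair z = (-b +/- i sqrt(-D)) / (2a) = 0.4799 +/- 0.6891i.
For a conjugate pair |z|^2 = z * conj(z) = (product of roots) = c/a = 1/(1.418) = 0.705219, so |z| = sqrt(0.705219) = 0.8398 for both roots.
Moduli of all roots: 0.8398, 0.8398.
All moduli strictly greater than 1? No.
Verdict: Not invertible.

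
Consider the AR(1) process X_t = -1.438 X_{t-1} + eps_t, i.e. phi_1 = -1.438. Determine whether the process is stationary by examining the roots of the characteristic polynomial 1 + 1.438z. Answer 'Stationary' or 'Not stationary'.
\text{Not stationary}

The AR(p) characteristic polynomial is P(z) = 1 + 1.438z.
Stationarity requires all roots to lie outside the unit circle, i.e. |z| > 1 for every root.
This is linear in z: 1 + (1.438) z = 0  =>  z = -1/(1.438) = -0.69541,  |z| = 0.69541.
Moduli of all roots: 0.6954.
All moduli strictly greater than 1? No.
Verdict: Not stationary.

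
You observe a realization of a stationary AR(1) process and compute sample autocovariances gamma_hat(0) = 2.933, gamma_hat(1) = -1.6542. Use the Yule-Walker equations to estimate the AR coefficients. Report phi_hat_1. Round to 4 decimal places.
\hat\phi_{1} = -0.5640

The Yule-Walker equations for an AR(p) process read, in matrix form,
  Gamma_p phi = r_p,   with   (Gamma_p)_{ij} = gamma(|i - j|),
                       (r_p)_i = gamma(i),   i,j = 1..p.
Substitute the sample gammas (Toeplitz matrix and right-hand side of size 1):
  Gamma_p = [[2.933]]
  r_p     = [-1.6542]
With p = 1 this is the single equation gamma(0) phi_1 = gamma(1):
  phi_hat_1 = gamma(1) / gamma(0) = -1.6542 / 2.933 = -0.5640.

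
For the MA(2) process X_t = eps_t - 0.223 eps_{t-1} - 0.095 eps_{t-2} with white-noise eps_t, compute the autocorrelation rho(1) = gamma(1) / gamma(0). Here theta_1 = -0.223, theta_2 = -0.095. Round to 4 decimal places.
\rho(1) = -0.1906

For an MA(q) process with theta_0 = 1, the autocovariance is
  gamma(k) = sigma^2 * sum_{i=0..q-k} theta_i * theta_{i+k},
and rho(k) = gamma(k) / gamma(0). Sigma^2 cancels.
  numerator   = (1)*(-0.223) + (-0.223)*(-0.095) = -0.201815.
  denominator = (1)^2 + (-0.223)^2 + (-0.095)^2 = 1.058754.
  rho(1) = -0.201815 / 1.058754 = -0.1906.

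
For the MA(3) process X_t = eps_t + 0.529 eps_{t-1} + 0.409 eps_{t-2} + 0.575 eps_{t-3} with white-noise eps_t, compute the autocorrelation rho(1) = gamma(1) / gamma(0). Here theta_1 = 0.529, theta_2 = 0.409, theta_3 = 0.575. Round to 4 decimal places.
\rho(1) = 0.5516

For an MA(q) process with theta_0 = 1, the autocovariance is
  gamma(k) = sigma^2 * sum_{i=0..q-k} theta_i * theta_{i+k},
and rho(k) = gamma(k) / gamma(0). Sigma^2 cancels.
  numerator   = (1)*(0.529) + (0.529)*(0.409) + (0.409)*(0.575) = 0.980536.
  denominator = (1)^2 + (0.529)^2 + (0.409)^2 + (0.575)^2 = 1.777747.
  rho(1) = 0.980536 / 1.777747 = 0.5516.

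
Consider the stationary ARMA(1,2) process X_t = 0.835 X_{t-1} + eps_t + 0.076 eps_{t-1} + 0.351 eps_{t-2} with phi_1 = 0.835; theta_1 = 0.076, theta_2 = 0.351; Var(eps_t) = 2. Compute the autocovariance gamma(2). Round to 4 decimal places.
\gamma(2) = 9.6064

Multiply the model equation by X_{t-k} and take expectations. With theta_0 = psi_0 = 1 and psi_j the MA(infinity) weights, this gives
  gamma(k) - sum_i phi_i gamma(k-i) = c_k,
  c_k = sigma^2 * sum_{j=k..q} theta_j psi_{j-k}   (c_k = 0 for k > q),
using gamma(-m) = gamma(m).
psi-weights needed (psi_j = theta_j + sum_i phi_i psi_{j-i}):
  psi_1 = theta_1 + phi_1 = 0.076 + (0.835) = 0.911
  psi_2 = theta_2 + phi_1 psi_1 = 0.351 + (0.835)(0.911) = 1.111685
Right-hand sides:
  c_0 = sigma^2 (1 + theta_1 psi_1 + theta_2 psi_2) = 2 * (1 + (0.076)(0.911) + (0.351)(1.111685)) = 2 * 1.459437 = 2.918875
  c_1 = sigma^2 (theta_1 + theta_2 psi_1) = 2 * (0.076 + (0.351)(0.911)) = 0.791522
  c_2 = sigma^2 theta_2 = 2 * (0.351) = 0.702
Equations for k = 0 and k = 1 (AR order 1):
  gamma(0) = phi_1 gamma(1) + c_0
  gamma(1) = phi_1 gamma(0) + c_1
Substituting the second into the first: gamma(0) (1 - phi_1^2) = c_0 + phi_1 c_1, so
  gamma(0) = (c_0 + phi_1 c_1) / (1 - phi_1^2) = (2.918875 + (0.835)(0.791522)) / (1 - (0.835)^2) = 3.579796 / 0.302775 = 11.823287.
  gamma(1) = phi_1 gamma(0) + c_1 = (0.835)(11.823287) + (0.791522) = 10.663967.
For k = 2: gamma(2) = phi_1 gamma(1) + c_2
  = (0.835)(10.663967) + (0.702) = 9.606412.
Therefore gamma(2) = 9.6064 (to 4 decimal places).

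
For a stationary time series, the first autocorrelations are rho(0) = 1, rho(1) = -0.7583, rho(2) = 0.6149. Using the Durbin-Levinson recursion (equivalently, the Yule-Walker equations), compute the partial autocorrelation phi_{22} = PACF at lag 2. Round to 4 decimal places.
\phi_{22} = 0.0938

The PACF at lag k is phi_{kk}, the last component of the solution
to the Yule-Walker system G_k phi = r_k where
  (G_k)_{ij} = rho(|i - j|), (r_k)_i = rho(i), i,j = 1..k.
Equivalently, Durbin-Levinson gives phi_{kk} iteratively:
  phi_{11} = rho(1)
  phi_{kk} = [rho(k) - sum_{j=1..k-1} phi_{k-1,j} rho(k-j)]
            / [1 - sum_{j=1..k-1} phi_{k-1,j} rho(j)],
  phi_{k,j} = phi_{k-1,j} - phi_{kk} phi_{k-1,k-j},  j = 1..k-1.
Step k = 1:
  phi_11 = rho(1) = -0.7583.
Step k = 2:
  phi_22 = [rho(2) - phi_11 rho(1)] / [1 - phi_11 rho(1)] = [0.6149 - (-0.7583)(-0.7583)] / [1 - (-0.7583)(-0.7583)]
         = 0.03988111 / 0.42498111 = 0.0938.
Therefore phi_{22} = 0.0938.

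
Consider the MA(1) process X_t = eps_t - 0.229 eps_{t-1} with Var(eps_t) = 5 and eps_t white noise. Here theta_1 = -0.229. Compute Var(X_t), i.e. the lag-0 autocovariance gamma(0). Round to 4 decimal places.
\gamma(0) = 5.2622

For an MA(q) process X_t = eps_t + sum_i theta_i eps_{t-i} with
Var(eps_t) = sigma^2, the variance is
  gamma(0) = sigma^2 * (1 + sum_i theta_i^2).
  sum_i theta_i^2 = (-0.229)^2 = 0.052441.
  gamma(0) = 5 * (1 + 0.052441) = 5 * 1.052441 = 5.262205, which rounds to 5.2622.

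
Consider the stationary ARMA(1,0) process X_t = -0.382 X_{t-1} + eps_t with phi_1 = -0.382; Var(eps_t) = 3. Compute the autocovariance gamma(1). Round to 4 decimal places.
\gamma(1) = -1.3418

Multiply the model equation by X_{t-k} and take expectations. With theta_0 = psi_0 = 1 and psi_j the MA(infinity) weights, this gives
  gamma(k) - sum_i phi_i gamma(k-i) = c_k,
  c_k = sigma^2 * sum_{j=k..q} theta_j psi_{j-k}   (c_k = 0 for k > q),
using gamma(-m) = gamma(m).
Pure AR (q = 0): c_0 = sigma^2 = 3, c_k = 0 for k >= 1.
Equations for k = 0 and k = 1 (AR order 1):
  gamma(0) = phi_1 gamma(1) + c_0
  gamma(1) = phi_1 gamma(0) + c_1
Substituting the second into the first: gamma(0) (1 - phi_1^2) = c_0 + phi_1 c_1, so
  gamma(0) = c_0 / (1 - phi_1^2) = 3 / (1 - (-0.382)^2) = 3 / 0.854076 = 3.512568.
  gamma(1) = phi_1 gamma(0) = (-0.382)(3.512568) = -1.341801.
Therefore gamma(1) = -1.3418 (to 4 decimal places).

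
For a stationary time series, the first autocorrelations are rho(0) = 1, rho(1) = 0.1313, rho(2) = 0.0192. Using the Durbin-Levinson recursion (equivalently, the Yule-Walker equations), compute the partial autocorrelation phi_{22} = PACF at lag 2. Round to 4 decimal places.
\phi_{22} = 0.0020

The PACF at lag k is phi_{kk}, the last component of the solution
to the Yule-Walker system G_k phi = r_k where
  (G_k)_{ij} = rho(|i - j|), (r_k)_i = rho(i), i,j = 1..k.
Equivalently, Durbin-Levinson gives phi_{kk} iteratively:
  phi_{11} = rho(1)
  phi_{kk} = [rho(k) - sum_{j=1..k-1} phi_{k-1,j} rho(k-j)]
            / [1 - sum_{j=1..k-1} phi_{k-1,j} rho(j)],
  phi_{k,j} = phi_{k-1,j} - phi_{kk} phi_{k-1,k-j},  j = 1..k-1.
Step k = 1:
  phi_11 = rho(1) = 0.1313.
Step k = 2:
  phi_22 = [rho(2) - phi_11 rho(1)] / [1 - phi_11 rho(1)] = [0.0192 - (0.1313)(0.1313)] / [1 - (0.1313)(0.1313)]
         = 0.00196031 / 0.98276031 = 0.002.
Therefore phi_{22} = 0.0020.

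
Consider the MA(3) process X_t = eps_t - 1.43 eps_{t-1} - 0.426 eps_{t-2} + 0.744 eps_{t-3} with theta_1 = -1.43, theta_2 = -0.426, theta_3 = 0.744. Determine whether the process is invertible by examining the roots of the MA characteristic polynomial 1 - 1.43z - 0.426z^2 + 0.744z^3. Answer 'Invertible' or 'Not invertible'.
\text{Not invertible}

The MA(q) characteristic polynomial is P(z) = 1 - 1.43z - 0.426z^2 + 0.744z^3.
Invertibility requires all roots to lie outside the unit circle, i.e. |z| > 1 for every root.
Degree 3: look for a simple real root z0 first, then factor out (1 - z/z0) and solve the remaining quadratic.
Testing z0 = 1.25: P(1.25) = 1 + (-1.43)(1.25) + (-0.426)(1.25)^2 + (0.744)(1.25)^3
  = 1 + (-1.7875) + (-0.665625) + (1.453125) = 0.  So z_0 = 1.25 is a root, |z_0| = 1.25.
Divide out the factor (1 - 0.8 z) = (1 - z/z0) (since 1/z0 = 0.8):
  P(z) = (1 - 0.8 z)(1 + (-0.63) z + (-0.93) z^2)
  [check: z-coef -0.63 - (0.8) = -1.43; z^2-coef -0.93 - (0.8)(-0.63) = -0.426; z^3-coef -(0.8)(-0.93) = 0.744.]
Remaining roots from the quadratic factor 1 + (-0.63) z + (-0.93) z^2:
  Set 1 + (-0.63) z + (-0.93) z^2 = 0, i.e. a z^2 + b z + c = 0 with a = -0.93, b = -0.63, c = 1.
  Discriminant D = b^2 - 4ac = (-0.63)^2 - 4*(-0.93)*1 = 0.3969 - (-3.72) = 4.1169.
  D >= 0, so the roots are real: z = (-b +/- sqrt(D)) / (2a) = (0.63 +/- 2.029015) / (-1.86).
    z_1 = (0.63 + 2.029015) / (-1.86) = -1.4296,   |z_1| = 1.4296.
    z_2 = (0.63 - 2.029015) / (-1.86) = 0.7522,   |z_2| = 0.7522.
Moduli of all roots: 1.2500, 1.4296, 0.7522.
All moduli strictly greater than 1? No.
Verdict: Not invertible.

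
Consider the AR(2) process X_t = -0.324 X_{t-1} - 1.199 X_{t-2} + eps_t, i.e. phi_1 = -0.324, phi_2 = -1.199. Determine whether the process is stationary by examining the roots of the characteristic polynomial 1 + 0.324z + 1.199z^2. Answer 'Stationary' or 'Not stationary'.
\text{Not stationary}

The AR(p) characteristic polynomial is P(z) = 1 + 0.324z + 1.199z^2.
Stationarity requires all roots to lie outside the unit circle, i.e. |z| > 1 for every root.
Set 1 + (0.324) z + (1.199) z^2 = 0, i.e. a z^2 + b z + c = 0 with a = 1.199, b = 0.324, c = 1.
Discriminant D = b^2 - 4ac = (0.324)^2 - 4*(1.199)*1 = 0.104976 - (4.796) = -4.691024.
D < 0, so the roots are the complex-conjugate pair z = (-b +/- i sqrt(-D)) / (2a) = -0.1351 +/- 0.9032i.
For a conjugate pair |z|^2 = z * conj(z) = (product of roots) = c/a = 1/(1.199) = 0.834028, so |z| = sqrt(0.834028) = 0.9133 for both roots.
Moduli of all roots: 0.9133, 0.9133.
All moduli strictly greater than 1? No.
Verdict: Not stationary.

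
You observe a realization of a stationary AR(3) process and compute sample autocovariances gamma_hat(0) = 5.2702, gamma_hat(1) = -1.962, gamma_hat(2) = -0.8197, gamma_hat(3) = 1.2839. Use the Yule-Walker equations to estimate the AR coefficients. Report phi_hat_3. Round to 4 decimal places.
\hat\phi_{3} = 0.0510

The Yule-Walker equations for an AR(p) process read, in matrix form,
  Gamma_p phi = r_p,   with   (Gamma_p)_{ij} = gamma(|i - j|),
                       (r_p)_i = gamma(i),   i,j = 1..p.
Substitute the sample gammas (Toeplitz matrix and right-hand side of size 3):
  Gamma_p = [[5.2702, -1.962, -0.8197], [-1.962, 5.2702, -1.962], [-0.8197, -1.962, 5.2702]]
  r_p     = [-1.962, -0.8197, 1.2839]
Written out (R1..R3):
  (R1) 5.2702 phi_1 - 1.962 phi_2 - 0.8197 phi_3 = -1.962
  (R2) -1.962 phi_1 + 5.2702 phi_2 - 1.962 phi_3 = -0.8197
  (R3) -0.8197 phi_1 - 1.962 phi_2 + 5.2702 phi_3 = 1.2839
Gaussian elimination:
  R2 <- R2 - (-1.962/5.2702) R1 = R2 - (-0.372282) R1:  4.539783 phi_2 - 2.267159 phi_3 = -1.550117
  R3 <- R3 - (-0.8197/5.2702) R1 = R3 - (-0.155535) R1:  -2.267159 phi_2 + 5.142708 phi_3 = 0.978741
  R3 <- R3 - (-2.267159/4.539783) R2 = R3 - (-0.499398) R2:  4.010493 phi_3 = 0.204615
Back-substitution:
  phi_hat_3 = 0.204615 / 4.010493 = 0.05102
  phi_hat_2 = (-1.550117 - (-2.267159)(0.05102)) / 4.539783 = -0.315973
  phi_hat_1 = (-1.962 - (-1.962)(-0.315973) - (-0.8197)(0.05102)) / 5.2702 = -0.481977
So phi_hat = [-0.4820, -0.3160, 0.0510].
Therefore phi_hat_3 = 0.0510.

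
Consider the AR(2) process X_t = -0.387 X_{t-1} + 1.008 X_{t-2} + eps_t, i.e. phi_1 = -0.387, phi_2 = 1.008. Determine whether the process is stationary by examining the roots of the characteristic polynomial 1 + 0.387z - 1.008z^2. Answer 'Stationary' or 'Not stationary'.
\text{Not stationary}

The AR(p) characteristic polynomial is P(z) = 1 + 0.387z - 1.008z^2.
Stationarity requires all roots to lie outside the unit circle, i.e. |z| > 1 for every root.
Set 1 + (0.387) z + (-1.008) z^2 = 0, i.e. a z^2 + b z + c = 0 with a = -1.008, b = 0.387, c = 1.
Discriminant D = b^2 - 4ac = (0.387)^2 - 4*(-1.008)*1 = 0.149769 - (-4.032) = 4.181769.
D >= 0, so the roots are real: z = (-b +/- sqrt(D)) / (2a) = (-0.387 +/- 2.044937) / (-2.016).
  z_1 = (-0.387 + 2.044937) / (-2.016) = -0.8224,   |z_1| = 0.8224.
  z_2 = (-0.387 - 2.044937) / (-2.016) = 1.2063,   |z_2| = 1.2063.
Moduli of all roots: 0.8224, 1.2063.
All moduli strictly greater than 1? No.
Verdict: Not stationary.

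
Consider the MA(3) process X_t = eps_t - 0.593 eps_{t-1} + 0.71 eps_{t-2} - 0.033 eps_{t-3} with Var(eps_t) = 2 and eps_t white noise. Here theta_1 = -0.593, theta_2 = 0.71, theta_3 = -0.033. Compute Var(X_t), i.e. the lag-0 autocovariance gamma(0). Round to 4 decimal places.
\gamma(0) = 3.7137

For an MA(q) process X_t = eps_t + sum_i theta_i eps_{t-i} with
Var(eps_t) = sigma^2, the variance is
  gamma(0) = sigma^2 * (1 + sum_i theta_i^2).
  sum_i theta_i^2 = (-0.593)^2 + (0.71)^2 + (-0.033)^2 = 0.351649 + 0.5041 + 0.001089 = 0.856838.
  gamma(0) = 2 * (1 + 0.856838) = 2 * 1.856838 = 3.713676, which rounds to 3.7137.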